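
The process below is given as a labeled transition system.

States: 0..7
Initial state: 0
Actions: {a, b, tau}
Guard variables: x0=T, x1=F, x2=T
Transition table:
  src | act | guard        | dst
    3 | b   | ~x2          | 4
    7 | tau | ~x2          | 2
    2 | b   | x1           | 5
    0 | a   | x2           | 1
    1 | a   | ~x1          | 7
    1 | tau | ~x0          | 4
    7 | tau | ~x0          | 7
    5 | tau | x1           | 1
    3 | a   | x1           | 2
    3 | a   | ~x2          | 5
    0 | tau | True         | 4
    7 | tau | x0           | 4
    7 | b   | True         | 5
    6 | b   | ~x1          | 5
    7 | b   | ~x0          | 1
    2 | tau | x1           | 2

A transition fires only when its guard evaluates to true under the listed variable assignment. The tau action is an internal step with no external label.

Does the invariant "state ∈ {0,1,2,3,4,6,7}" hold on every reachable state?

Allowed set {0,1,2,3,4,6,7}
R = {0,1,4,5,7}
  0: ✓
  1: ✓
  4: ✓
  5: outside
  7: ✓
reach 5 via a·a·b — violates

Answer: INVARIANT VIOLATED at state 5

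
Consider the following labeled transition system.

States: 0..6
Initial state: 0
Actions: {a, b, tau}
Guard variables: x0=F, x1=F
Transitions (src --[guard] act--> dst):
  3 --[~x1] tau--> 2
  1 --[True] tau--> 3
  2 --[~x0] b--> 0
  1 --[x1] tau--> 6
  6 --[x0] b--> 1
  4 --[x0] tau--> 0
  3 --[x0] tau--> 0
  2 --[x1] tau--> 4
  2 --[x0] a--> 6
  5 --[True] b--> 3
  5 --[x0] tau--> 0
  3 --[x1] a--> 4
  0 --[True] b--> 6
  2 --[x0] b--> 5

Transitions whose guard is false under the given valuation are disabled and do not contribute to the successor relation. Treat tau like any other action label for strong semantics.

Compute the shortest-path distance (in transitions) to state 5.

Breadth-first toward 5:
  Layer 0: {0}
  Layer 1: {6}
5 never appears.

Answer: UNREACHABLE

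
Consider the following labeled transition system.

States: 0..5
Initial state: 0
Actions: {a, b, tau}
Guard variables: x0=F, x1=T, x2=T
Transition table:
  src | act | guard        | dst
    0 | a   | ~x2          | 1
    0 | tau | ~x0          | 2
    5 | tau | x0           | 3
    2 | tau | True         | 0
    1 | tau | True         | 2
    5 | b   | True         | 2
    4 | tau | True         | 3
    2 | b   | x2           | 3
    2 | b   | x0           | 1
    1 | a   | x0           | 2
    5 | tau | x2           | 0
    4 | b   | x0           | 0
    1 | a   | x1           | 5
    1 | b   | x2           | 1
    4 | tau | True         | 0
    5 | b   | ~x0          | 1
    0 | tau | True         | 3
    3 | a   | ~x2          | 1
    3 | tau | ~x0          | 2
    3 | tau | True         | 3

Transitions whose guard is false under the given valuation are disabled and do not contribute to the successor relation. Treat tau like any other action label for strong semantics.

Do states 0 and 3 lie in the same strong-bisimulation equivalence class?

Compute ~ classes (split until stable):
  round 0: {{0,1,2,3,4,5}}
  round 1: {{0,3,4},{1},{2,5}}
  round 2: {{0,3},{1},{2},{4},{5}}
stable after 3 split(s): 5 block(s)
[0]={0,3}  [3]={0,3}

Answer: BISIMILAR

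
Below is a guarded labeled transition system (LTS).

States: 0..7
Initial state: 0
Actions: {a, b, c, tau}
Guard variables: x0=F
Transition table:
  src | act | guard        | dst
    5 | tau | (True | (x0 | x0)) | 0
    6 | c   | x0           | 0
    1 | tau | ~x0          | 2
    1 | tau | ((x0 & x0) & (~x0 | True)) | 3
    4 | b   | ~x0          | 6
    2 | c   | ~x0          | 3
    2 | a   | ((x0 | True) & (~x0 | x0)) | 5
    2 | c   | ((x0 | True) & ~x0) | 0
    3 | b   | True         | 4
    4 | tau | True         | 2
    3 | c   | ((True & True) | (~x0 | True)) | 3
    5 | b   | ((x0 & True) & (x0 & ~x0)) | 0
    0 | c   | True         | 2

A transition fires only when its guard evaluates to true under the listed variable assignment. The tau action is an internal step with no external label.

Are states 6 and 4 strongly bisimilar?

Compute ~ classes (split until stable):
  P[0] = {{0,1,2,3,4,5,6,7}}
  P[1] = {{0},{1,5},{2},{3},{4},{6,7}}
  P[2] = {{0},{1},{2},{3},{4},{5},{6,7}}
Fixed point at round 3; 7 class(es).
[6]={6,7}  [4]={4}

Answer: NOT BISIMILAR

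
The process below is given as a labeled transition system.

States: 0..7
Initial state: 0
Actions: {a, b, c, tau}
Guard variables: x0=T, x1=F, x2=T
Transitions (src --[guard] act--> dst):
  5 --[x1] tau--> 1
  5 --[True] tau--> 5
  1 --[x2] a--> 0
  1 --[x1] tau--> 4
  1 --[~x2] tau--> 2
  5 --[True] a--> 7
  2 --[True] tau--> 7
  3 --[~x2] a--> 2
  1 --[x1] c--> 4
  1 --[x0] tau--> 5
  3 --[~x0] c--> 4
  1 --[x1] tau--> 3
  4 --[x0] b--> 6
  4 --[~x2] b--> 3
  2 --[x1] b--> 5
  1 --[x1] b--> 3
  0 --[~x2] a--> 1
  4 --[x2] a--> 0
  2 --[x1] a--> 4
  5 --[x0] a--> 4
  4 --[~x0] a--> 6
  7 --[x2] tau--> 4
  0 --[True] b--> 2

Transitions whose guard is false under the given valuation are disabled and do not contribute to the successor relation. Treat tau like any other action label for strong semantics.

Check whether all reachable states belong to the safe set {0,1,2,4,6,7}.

Answer: INVARIANT HOLDS

Trace:
Safe = {0,1,2,4,6,7}
R = {0,2,4,6,7}
  0: ✓
  2: ✓
  4: ✓
  6: ✓
  7: ✓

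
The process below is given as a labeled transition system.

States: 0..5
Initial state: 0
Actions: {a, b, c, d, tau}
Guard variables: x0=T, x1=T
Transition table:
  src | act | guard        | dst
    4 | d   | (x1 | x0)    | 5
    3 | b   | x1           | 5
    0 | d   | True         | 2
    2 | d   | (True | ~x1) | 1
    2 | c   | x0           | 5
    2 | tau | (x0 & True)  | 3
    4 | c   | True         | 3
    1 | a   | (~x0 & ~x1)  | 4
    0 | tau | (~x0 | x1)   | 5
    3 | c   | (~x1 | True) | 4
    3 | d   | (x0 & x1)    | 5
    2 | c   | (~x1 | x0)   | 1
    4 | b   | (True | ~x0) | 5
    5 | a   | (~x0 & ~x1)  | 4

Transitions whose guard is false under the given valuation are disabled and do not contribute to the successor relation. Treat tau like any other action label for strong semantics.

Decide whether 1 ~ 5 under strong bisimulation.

Refine partition for ~:
  π0 = {{0,1,2,3,4,5}}
  π1 = {{0},{1,5},{2},{3,4}}
stable after 2 split(s): 4 block(s)
1∈{1,5}, 5∈{1,5}

Answer: BISIMILAR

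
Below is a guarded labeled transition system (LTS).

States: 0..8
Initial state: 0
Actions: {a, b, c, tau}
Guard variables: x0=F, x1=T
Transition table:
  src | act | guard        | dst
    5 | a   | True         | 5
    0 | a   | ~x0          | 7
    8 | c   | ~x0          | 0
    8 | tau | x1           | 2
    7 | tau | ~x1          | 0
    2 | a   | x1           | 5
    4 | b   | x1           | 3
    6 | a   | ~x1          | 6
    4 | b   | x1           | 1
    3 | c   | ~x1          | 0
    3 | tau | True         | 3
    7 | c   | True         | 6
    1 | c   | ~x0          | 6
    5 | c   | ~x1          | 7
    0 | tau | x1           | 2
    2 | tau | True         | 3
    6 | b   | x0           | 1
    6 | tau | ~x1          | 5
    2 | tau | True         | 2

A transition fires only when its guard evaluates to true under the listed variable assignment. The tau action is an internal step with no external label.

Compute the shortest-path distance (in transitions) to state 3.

BFS to 3:
  Layer 0: {0}
  Layer 1: {2,7}
  Layer 2: {3,5,6}
first hit 3 at d=2 via tau·tau

Answer: 2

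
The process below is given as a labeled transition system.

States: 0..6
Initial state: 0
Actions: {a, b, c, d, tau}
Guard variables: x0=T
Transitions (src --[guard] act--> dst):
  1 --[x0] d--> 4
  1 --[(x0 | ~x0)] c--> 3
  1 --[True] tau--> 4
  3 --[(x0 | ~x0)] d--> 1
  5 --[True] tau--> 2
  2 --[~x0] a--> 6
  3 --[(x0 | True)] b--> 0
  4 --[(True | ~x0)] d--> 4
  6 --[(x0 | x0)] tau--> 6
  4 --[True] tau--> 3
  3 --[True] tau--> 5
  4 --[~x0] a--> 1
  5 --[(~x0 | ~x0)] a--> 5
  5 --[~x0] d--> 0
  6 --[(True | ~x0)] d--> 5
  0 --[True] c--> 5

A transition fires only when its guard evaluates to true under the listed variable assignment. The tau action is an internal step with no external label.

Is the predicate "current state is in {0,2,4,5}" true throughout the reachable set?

Safe = {0,2,4,5}
Reach set: {0,2,5}
  0: ok
  2: ok
  5: ok

Answer: INVARIANT HOLDS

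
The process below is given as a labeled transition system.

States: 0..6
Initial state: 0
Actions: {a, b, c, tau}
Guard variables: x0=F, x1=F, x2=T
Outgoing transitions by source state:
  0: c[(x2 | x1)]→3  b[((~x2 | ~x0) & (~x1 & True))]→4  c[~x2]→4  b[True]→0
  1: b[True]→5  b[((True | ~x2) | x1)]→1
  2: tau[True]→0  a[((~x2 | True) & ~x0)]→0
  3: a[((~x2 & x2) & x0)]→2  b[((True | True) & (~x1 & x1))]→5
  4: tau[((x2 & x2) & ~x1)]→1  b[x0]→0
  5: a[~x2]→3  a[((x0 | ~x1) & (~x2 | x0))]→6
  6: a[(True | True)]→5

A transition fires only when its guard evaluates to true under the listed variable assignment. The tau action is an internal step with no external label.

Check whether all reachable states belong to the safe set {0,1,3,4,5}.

Answer: INVARIANT HOLDS

Working:
Allowed set {0,1,3,4,5}
Reachable = {0,1,3,4,5}
  0: ok
  1: ok
  3: ok
  4: ok
  5: ok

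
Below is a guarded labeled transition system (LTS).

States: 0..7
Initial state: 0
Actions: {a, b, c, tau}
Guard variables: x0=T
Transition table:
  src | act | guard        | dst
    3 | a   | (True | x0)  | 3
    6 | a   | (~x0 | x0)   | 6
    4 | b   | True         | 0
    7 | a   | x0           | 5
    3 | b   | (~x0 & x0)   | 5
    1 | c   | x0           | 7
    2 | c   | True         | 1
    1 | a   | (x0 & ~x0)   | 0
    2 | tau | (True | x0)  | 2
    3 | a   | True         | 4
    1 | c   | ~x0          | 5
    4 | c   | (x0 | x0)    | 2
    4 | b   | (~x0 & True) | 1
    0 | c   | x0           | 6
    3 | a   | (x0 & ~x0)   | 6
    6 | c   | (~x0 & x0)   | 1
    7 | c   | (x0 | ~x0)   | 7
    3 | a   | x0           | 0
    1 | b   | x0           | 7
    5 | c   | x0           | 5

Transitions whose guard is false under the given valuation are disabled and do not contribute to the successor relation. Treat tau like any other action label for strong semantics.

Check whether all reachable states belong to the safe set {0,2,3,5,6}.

Allowed set {0,2,3,5,6}
R = {0,6}
  0: safe
  6: safe

Answer: INVARIANT HOLDS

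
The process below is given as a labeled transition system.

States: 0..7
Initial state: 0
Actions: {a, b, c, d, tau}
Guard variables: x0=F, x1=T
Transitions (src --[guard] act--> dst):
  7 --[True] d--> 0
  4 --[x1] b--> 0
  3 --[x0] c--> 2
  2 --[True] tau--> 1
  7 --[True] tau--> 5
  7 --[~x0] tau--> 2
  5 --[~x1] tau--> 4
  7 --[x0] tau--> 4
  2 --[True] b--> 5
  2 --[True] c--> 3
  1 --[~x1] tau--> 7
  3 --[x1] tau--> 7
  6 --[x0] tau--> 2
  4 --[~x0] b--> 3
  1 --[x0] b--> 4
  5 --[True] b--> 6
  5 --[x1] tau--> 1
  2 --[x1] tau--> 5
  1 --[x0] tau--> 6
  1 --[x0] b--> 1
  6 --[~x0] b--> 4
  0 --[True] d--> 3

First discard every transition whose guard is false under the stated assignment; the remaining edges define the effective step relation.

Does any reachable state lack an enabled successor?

Answer: DEADLOCK at state 1

Working:
R = {0,1,2,3,4,5,6,7}
  0: d→3  [1 exit(s)]
  1: ∅  [deadlock]
  2: b→5  c→3  tau→1  tau→5  [4 exit(s)]
  3: tau→7  [1 exit(s)]
  4: b→0  b→3  [2 exit(s)]
  5: b→6  tau→1  [2 exit(s)]
  6: b→4  [1 exit(s)]
  7: d→0  tau→2  tau→5  [3 exit(s)]
Path to 1: d·tau·tau·tau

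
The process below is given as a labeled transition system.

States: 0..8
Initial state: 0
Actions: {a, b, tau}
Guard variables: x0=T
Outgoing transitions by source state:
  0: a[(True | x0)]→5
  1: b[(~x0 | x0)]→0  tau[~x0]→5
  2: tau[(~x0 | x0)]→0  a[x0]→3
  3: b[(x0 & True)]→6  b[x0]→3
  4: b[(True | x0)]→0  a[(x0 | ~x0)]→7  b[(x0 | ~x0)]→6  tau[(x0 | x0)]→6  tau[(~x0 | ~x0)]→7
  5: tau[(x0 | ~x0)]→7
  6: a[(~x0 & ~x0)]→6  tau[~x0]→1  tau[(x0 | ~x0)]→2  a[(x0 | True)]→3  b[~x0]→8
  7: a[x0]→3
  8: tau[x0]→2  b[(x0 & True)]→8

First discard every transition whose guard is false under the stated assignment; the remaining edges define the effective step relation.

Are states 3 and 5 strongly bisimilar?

Compute ~ classes (split until stable):
  π0 = {{0,1,2,3,4,5,6,7,8}}
  π1 = {{0,7},{1,3},{2,6},{4},{5},{8}}
  π2 = {{0},{1},{2},{3},{4},{5},{6},{7},{8}}
9 equivalence class(es) (converged in 3)
[3]={3}  [5]={5}

Answer: NOT BISIMILAR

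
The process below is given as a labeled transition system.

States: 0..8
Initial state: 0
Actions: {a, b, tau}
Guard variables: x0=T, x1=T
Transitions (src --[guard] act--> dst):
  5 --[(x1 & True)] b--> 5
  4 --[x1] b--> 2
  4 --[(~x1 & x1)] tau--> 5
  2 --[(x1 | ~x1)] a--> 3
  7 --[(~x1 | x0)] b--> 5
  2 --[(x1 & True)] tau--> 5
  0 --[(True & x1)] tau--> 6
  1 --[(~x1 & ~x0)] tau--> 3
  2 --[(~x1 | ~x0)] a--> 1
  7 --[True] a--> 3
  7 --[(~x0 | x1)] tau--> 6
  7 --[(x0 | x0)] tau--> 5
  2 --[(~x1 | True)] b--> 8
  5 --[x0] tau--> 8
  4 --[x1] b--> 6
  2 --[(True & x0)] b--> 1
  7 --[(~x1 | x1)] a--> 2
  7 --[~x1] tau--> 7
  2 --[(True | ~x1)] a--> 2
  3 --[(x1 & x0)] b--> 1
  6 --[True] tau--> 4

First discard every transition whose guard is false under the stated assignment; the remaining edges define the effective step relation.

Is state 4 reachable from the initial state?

Answer: REACHABLE

Analysis:
Guard filter leaves 17 enabled edge(s).
L0 = {0}
L1 = {6}  now seen {0,6}
L2 = {4}  now seen {0,4,6}
L3 = {2}  now seen {0,2,4,6}
L4 = {1,3,5,8}  now seen {0,1,2,3,4,5,6,8}
Reach set: {0,1,2,3,4,5,6,8}
trace reaching 4: tau·tau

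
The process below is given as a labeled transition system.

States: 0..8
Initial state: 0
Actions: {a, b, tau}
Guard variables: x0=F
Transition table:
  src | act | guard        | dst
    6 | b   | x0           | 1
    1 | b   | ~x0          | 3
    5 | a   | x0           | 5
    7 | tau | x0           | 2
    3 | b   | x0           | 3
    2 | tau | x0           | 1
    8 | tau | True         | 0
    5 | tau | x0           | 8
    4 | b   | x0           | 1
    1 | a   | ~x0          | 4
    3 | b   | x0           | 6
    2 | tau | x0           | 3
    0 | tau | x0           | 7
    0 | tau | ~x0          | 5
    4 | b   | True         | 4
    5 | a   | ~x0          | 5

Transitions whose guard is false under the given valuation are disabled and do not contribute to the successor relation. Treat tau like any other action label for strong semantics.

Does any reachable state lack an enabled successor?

Reachable = {0,5}
  0: tau→5  [1 exit(s)]
  5: a→5  [1 exit(s)]

Answer: DEADLOCK-FREE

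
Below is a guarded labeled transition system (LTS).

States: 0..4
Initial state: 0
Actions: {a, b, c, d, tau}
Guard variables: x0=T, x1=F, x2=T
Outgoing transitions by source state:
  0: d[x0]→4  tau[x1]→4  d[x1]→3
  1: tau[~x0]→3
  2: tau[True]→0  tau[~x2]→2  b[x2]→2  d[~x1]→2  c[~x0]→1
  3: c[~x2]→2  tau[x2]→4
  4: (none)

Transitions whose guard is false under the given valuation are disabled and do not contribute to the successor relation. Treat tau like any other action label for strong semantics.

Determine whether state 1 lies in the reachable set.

Answer: UNREACHABLE

Analysis:
After dropping false guards: 5 live edges.
Layer 0: {0}
Layer 1: {4}  cumulative {0,4}
Reachable = {0,4}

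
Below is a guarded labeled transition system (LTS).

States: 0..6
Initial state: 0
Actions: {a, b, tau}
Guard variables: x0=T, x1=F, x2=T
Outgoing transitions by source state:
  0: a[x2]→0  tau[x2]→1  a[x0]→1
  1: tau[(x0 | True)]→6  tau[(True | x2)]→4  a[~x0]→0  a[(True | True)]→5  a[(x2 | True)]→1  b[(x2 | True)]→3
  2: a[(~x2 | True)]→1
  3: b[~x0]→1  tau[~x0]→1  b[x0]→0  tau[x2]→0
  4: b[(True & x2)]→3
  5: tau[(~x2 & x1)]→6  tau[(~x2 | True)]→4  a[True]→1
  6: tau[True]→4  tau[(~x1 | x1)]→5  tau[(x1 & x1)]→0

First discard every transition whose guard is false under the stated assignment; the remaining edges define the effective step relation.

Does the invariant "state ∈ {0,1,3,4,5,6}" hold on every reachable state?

Answer: INVARIANT HOLDS

Working:
Allowed set {0,1,3,4,5,6}
Reach set: {0,1,3,4,5,6}
  0: ✓
  1: ✓
  3: ✓
  4: ✓
  5: ✓
  6: ✓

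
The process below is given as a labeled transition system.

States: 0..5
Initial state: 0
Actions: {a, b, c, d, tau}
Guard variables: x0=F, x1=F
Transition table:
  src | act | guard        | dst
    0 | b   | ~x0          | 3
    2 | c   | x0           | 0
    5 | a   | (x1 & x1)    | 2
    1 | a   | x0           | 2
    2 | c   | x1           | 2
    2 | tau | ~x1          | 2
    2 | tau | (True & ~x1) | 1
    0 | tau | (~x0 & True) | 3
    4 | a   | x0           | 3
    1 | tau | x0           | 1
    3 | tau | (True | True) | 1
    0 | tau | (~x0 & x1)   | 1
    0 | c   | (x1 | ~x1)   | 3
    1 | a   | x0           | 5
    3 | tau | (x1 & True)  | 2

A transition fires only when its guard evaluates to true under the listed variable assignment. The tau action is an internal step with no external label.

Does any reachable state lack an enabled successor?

Answer: DEADLOCK at state 1

Analysis:
Reach set: {0,1,3}
  0: b→3  c→3  tau→3  [deg 3]
  1: ∅  [STUCK]
  3: tau→1  [deg 1]
Path to 1: b·tau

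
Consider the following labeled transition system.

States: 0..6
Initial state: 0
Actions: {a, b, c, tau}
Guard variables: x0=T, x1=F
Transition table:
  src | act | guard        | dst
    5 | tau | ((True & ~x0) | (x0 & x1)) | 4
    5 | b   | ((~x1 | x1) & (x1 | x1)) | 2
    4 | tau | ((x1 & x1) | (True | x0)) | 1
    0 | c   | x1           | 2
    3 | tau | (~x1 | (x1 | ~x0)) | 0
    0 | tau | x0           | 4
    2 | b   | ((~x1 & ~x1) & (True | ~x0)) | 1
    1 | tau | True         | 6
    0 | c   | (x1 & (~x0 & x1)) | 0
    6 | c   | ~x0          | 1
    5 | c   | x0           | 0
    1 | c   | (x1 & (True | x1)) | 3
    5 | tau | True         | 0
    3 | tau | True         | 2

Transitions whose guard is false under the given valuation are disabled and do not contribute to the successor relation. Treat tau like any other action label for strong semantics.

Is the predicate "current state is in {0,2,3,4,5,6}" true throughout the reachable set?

Answer: INVARIANT VIOLATED at state 1

Working:
Inv-set: {0,2,3,4,5,6}
Reach set: {0,1,4,6}
  0: ✓
  1: ✗ unsafe
  4: ✓
  6: ✓
witness against invariant: tau·tau → 1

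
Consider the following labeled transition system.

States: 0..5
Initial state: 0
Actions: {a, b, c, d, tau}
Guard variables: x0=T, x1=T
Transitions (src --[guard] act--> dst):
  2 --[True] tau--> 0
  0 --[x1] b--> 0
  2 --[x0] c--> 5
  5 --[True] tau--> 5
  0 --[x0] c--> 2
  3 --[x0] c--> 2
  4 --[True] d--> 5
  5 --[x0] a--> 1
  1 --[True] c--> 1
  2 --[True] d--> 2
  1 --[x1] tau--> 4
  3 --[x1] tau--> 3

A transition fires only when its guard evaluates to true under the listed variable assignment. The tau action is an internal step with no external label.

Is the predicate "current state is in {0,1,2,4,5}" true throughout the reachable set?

Answer: INVARIANT HOLDS

Analysis:
Safe = {0,1,2,4,5}
R = {0,1,2,4,5}
  0: ✓
  1: ✓
  2: ✓
  4: ✓
  5: ✓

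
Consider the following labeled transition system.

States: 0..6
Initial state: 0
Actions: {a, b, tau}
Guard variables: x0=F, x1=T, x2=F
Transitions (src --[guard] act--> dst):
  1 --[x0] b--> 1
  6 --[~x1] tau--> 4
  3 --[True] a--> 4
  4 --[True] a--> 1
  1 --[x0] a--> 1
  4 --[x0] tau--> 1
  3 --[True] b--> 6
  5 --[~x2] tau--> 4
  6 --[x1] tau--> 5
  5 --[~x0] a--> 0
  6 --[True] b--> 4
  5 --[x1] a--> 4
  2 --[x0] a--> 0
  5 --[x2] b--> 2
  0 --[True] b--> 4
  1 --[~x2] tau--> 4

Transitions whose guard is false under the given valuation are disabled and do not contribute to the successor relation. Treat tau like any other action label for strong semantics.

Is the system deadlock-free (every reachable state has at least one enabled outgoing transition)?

Reachable = {0,1,4}
  0: b→4  [1 exit(s)]
  1: tau→4  [1 exit(s)]
  4: a→1  [1 exit(s)]

Answer: DEADLOCK-FREE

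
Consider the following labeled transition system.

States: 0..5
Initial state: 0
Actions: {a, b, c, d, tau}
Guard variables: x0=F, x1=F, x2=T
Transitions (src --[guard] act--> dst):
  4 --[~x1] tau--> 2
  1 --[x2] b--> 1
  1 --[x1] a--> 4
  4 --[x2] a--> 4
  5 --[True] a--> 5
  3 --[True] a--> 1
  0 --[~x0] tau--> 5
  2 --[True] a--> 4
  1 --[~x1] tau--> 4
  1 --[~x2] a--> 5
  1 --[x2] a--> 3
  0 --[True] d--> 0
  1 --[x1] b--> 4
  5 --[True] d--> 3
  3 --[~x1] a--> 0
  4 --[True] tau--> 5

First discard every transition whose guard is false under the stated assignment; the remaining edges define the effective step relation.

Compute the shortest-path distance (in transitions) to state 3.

Layered search for 3:
  depth 0: {0}
  depth 1: {5}
  depth 2: {3}
3 enters at depth 2; path tau·d

Answer: 2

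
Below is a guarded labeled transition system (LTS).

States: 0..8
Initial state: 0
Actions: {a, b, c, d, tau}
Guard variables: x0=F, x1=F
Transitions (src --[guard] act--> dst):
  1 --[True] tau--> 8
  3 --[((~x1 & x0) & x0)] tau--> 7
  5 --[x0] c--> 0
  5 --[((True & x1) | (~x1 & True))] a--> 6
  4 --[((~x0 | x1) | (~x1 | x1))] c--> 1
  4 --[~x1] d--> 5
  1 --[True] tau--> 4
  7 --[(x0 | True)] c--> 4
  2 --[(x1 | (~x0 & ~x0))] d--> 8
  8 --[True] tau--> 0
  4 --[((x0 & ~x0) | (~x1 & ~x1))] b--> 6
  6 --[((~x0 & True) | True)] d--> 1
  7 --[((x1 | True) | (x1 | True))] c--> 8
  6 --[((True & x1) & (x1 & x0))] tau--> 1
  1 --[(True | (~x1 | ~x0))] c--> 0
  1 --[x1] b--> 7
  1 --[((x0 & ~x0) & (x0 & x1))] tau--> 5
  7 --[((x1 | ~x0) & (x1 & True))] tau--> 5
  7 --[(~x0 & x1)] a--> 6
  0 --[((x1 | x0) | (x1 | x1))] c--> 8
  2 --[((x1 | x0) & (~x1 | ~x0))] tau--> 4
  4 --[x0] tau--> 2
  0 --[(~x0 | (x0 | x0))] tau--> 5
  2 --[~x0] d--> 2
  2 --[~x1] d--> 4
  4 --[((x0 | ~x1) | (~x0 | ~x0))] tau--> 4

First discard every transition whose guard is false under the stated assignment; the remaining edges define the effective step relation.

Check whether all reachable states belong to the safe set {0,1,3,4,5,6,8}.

Allowed set {0,1,3,4,5,6,8}
R = {0,1,4,5,6,8}
  0: ✓
  1: ✓
  4: ✓
  5: ✓
  6: ✓
  8: ✓

Answer: INVARIANT HOLDS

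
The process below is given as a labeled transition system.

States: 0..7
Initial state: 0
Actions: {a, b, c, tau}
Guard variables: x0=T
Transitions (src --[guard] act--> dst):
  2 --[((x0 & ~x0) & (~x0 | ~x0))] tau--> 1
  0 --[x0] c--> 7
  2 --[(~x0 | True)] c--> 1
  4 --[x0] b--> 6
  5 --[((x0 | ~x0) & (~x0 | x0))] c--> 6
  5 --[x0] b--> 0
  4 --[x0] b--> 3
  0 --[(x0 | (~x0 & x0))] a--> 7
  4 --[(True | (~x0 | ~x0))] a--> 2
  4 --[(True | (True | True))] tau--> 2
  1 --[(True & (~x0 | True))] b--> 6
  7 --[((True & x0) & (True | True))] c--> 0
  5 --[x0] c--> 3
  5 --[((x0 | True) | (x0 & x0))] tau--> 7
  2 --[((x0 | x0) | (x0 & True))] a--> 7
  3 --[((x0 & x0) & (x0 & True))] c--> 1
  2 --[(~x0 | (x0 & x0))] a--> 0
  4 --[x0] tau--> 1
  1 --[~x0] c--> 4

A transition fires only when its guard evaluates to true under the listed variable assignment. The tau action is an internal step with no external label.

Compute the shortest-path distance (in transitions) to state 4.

Answer: UNREACHABLE

Trace:
BFS to 4:
  depth 0: {0}
  depth 1: {7}
4 never appears.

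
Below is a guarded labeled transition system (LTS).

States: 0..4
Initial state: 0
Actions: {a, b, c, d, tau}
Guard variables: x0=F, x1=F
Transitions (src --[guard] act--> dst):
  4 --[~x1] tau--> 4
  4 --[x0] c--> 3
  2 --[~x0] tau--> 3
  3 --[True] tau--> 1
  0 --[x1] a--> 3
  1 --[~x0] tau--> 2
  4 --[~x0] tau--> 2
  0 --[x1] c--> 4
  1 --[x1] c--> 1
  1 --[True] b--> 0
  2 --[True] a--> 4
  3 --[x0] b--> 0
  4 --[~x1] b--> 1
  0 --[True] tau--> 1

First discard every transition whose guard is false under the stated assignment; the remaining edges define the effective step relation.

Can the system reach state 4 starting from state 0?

9 transition(s) survive guard evaluation.
depth 0: {0}
depth 1: {1}  total {0,1}
depth 2: {2}  total {0,1,2}
depth 3: {3,4}  total {0,1,2,3,4}
R = {0,1,2,3,4}
Path to 4: tau·tau·a

Answer: REACHABLE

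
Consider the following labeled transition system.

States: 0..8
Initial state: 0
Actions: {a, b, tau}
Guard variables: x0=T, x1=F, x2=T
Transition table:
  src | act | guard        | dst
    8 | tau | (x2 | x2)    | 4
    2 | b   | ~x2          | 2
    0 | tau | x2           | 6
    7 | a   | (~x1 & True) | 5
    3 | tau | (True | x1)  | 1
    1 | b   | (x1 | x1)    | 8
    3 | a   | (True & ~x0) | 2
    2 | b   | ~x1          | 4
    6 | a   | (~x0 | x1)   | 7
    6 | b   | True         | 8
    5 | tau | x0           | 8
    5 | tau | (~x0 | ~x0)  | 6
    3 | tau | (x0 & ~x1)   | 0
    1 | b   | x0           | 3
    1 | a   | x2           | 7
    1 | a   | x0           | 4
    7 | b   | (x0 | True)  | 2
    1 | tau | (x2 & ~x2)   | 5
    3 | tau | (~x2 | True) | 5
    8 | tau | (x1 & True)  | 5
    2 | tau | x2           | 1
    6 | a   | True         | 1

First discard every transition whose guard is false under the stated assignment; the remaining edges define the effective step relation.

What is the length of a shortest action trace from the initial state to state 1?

BFS to 1:
  Layer 0: {0}
  Layer 1: {6}
  Layer 2: {1,8}
1 enters at depth 2; path tau·a

Answer: 2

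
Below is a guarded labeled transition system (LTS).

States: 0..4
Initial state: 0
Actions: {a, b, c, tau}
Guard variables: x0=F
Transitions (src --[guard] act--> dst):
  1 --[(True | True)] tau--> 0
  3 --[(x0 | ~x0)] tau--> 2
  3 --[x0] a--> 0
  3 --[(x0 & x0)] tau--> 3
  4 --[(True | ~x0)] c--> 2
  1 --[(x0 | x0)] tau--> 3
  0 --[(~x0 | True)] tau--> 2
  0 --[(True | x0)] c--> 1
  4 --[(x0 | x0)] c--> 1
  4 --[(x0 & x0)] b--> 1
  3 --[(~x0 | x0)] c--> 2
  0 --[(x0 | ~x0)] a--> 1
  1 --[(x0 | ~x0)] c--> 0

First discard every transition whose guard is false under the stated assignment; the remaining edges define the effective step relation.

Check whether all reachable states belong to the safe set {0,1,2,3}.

Allowed set {0,1,2,3}
Reachable = {0,1,2}
  0: safe
  1: safe
  2: safe

Answer: INVARIANT HOLDS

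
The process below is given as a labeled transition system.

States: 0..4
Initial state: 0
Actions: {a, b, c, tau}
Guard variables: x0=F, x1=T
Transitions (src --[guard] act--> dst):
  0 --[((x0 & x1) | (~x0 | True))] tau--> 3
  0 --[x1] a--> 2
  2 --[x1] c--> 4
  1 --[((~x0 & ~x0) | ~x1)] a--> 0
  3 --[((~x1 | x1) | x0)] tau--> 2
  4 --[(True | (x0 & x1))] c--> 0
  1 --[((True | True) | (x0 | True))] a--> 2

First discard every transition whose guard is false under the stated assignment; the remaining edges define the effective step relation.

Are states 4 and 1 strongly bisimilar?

Bisimulation quotient by refinement:
  P[0] = {{0,1,2,3,4}}
  P[1] = {{0},{1},{2,4},{3}}
  P[2] = {{0},{1},{2},{3},{4}}
stable after 3 split(s): 5 block(s)
[4]={4}  [1]={1}

Answer: NOT BISIMILAR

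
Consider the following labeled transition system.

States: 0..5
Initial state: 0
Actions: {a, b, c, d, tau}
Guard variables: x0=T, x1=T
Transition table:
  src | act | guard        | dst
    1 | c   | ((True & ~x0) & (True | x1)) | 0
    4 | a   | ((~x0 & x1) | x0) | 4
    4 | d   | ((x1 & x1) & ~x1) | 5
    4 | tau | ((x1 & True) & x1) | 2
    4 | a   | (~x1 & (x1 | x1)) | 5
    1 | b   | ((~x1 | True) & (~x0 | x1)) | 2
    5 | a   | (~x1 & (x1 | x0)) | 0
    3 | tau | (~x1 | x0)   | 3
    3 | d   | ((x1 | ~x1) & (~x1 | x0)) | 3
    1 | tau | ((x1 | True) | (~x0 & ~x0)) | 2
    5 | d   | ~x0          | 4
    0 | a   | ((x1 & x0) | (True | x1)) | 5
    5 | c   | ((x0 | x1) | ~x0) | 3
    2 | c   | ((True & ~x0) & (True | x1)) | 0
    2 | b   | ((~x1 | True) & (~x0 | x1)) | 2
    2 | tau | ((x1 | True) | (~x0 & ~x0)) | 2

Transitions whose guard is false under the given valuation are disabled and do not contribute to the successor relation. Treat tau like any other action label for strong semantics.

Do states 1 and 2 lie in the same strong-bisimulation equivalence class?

Answer: BISIMILAR

Working:
Bisimulation quotient by refinement:
  π0 = {{0,1,2,3,4,5}}
  π1 = {{0},{1,2},{3},{4},{5}}
Fixed point at round 2; 5 class(es).
class of 1: {1,2}; class of 2: {1,2}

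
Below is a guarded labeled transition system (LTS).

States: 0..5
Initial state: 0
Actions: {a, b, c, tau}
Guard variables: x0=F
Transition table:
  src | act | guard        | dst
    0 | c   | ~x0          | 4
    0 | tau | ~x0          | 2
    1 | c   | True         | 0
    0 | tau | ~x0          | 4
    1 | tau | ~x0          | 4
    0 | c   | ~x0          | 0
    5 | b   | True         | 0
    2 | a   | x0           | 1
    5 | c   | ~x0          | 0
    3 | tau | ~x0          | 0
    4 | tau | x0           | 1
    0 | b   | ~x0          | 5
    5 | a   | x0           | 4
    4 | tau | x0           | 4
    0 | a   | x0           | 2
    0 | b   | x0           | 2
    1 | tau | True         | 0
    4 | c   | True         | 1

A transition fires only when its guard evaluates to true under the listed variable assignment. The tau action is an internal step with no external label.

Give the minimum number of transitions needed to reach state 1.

Answer: 2

Analysis:
BFS to 1:
  depth 0: {0}
  depth 1: {2,4,5}
  depth 2: {1}
first hit 1 at d=2 via c·c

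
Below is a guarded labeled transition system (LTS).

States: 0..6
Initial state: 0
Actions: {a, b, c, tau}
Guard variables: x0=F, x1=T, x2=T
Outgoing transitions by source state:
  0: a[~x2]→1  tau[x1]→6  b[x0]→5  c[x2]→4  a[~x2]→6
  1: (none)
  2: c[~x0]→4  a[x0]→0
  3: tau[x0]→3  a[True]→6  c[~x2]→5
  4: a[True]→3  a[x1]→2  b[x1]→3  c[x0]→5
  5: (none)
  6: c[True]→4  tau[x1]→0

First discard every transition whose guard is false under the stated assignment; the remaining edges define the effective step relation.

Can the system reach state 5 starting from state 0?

Guard filter leaves 9 enabled edge(s).
L0 = {0}
L1 = {4,6}  total {0,4,6}
L2 = {2,3}  total {0,2,3,4,6}
R = {0,2,3,4,6}

Answer: UNREACHABLE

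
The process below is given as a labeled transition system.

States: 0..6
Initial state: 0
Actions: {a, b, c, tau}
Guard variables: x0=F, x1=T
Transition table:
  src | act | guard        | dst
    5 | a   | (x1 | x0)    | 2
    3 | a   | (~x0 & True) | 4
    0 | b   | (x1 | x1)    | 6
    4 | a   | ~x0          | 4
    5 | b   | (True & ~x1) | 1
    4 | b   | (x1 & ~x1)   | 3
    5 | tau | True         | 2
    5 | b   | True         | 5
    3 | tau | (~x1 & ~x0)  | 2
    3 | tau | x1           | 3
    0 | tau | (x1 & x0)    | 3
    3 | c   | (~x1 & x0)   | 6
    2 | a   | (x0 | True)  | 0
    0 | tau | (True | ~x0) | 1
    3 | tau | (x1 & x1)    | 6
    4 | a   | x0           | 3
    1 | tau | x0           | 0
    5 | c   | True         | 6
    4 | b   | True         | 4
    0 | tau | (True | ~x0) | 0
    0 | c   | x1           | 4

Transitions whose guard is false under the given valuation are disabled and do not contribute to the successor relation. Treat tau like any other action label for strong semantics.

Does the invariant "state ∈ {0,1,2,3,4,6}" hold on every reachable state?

Allowed set {0,1,2,3,4,6}
Reach set: {0,1,4,6}
  0: safe
  1: safe
  4: safe
  6: safe

Answer: INVARIANT HOLDS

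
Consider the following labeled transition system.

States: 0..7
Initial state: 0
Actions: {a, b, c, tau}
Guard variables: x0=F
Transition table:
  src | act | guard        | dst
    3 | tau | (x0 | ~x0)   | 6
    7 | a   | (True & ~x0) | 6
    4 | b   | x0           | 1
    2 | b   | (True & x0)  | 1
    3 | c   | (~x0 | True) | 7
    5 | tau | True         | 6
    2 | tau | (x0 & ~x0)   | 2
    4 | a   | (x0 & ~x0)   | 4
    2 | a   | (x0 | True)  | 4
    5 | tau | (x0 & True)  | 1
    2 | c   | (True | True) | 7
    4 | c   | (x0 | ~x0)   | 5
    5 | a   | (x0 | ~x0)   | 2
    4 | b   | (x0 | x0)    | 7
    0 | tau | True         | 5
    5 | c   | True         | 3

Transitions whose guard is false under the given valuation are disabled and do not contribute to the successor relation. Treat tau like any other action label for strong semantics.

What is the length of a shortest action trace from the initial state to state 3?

BFS to 3:
  L0 = {0}
  L1 = {5}
  L2 = {2,3,6}
depth(3)=2, e.g. tau·c

Answer: 2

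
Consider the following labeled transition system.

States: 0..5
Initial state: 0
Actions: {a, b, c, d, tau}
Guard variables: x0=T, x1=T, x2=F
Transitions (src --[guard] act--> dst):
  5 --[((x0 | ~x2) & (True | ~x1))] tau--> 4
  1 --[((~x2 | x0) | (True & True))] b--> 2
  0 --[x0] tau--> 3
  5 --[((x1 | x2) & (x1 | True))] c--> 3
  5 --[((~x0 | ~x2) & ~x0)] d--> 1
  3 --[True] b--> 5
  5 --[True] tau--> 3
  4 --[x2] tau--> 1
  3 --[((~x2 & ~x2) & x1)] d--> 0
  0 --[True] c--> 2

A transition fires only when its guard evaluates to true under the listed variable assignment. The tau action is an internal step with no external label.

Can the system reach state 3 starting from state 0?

After dropping false guards: 8 live edges.
Layer 0: {0}
Layer 1: {2,3}  cumulative {0,2,3}
Layer 2: {5}  cumulative {0,2,3,5}
Layer 3: {4}  cumulative {0,2,3,4,5}
Reach set: {0,2,3,4,5}
Path to 3: tau

Answer: REACHABLE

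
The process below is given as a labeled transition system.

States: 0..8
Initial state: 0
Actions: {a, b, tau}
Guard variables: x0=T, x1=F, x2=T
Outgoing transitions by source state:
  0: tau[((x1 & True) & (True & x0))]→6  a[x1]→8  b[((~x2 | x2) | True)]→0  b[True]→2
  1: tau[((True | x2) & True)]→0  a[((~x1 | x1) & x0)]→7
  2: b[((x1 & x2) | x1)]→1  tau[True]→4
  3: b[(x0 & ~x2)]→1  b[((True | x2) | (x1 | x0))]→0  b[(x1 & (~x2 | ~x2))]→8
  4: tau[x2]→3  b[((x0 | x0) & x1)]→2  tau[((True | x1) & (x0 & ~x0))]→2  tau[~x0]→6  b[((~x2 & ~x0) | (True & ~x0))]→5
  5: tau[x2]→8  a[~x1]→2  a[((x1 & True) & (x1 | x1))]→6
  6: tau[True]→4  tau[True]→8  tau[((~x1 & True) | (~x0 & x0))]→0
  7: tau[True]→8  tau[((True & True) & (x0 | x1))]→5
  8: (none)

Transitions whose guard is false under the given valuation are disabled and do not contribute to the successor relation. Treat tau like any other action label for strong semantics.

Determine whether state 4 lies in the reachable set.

Answer: REACHABLE

Analysis:
Guard filter leaves 14 enabled edge(s).
depth 0: {0}
depth 1: {2}  now seen {0,2}
depth 2: {4}  now seen {0,2,4}
depth 3: {3}  now seen {0,2,3,4}
R = {0,2,3,4}
trace reaching 4: b·tau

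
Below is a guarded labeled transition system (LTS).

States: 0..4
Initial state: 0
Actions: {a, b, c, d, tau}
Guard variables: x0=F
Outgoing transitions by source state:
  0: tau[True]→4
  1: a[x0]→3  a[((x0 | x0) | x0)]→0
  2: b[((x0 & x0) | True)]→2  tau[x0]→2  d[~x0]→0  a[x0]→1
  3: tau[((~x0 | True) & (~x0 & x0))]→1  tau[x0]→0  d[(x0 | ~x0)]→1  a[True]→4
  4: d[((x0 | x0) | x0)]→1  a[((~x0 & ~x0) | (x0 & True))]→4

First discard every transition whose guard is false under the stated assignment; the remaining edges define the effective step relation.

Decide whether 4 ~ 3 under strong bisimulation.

Compute ~ classes (split until stable):
  round 0: {{0,1,2,3,4}}
  round 1: {{0},{1},{2},{3},{4}}
stable after 2 split(s): 5 block(s)
4∈{4}, 3∈{3}

Answer: NOT BISIMILAR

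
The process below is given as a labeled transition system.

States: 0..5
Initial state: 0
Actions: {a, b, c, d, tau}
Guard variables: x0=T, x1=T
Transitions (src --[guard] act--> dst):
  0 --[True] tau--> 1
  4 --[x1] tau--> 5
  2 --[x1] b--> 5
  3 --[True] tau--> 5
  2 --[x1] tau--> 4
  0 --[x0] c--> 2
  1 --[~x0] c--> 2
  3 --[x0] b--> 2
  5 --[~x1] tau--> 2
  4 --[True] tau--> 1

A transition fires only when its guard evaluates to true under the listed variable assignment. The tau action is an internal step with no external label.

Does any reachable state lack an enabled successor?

Reach set: {0,1,2,4,5}
  0: c→2  tau→1  [2 out]
  1: ∅  [no exit]
  2: b→5  tau→4  [2 out]
  4: tau→1  tau→5  [2 out]
  5: ∅  [no exit]
Path to 1: tau

Answer: DEADLOCK at state 1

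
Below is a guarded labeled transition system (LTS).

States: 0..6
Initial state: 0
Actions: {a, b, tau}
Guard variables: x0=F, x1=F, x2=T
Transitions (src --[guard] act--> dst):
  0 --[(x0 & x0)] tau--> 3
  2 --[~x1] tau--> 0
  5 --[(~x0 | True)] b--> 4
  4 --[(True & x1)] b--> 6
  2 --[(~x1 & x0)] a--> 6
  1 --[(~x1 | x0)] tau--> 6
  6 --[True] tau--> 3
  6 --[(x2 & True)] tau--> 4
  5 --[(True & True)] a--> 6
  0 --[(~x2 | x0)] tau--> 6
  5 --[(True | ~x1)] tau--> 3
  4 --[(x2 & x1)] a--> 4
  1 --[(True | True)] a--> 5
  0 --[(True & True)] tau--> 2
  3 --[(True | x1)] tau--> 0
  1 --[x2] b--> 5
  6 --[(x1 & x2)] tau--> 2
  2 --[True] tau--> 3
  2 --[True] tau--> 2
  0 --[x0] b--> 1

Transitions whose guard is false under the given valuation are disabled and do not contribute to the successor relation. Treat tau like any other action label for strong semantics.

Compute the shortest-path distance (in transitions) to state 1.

Answer: UNREACHABLE

Analysis:
Breadth-first toward 1:
  Layer 0: {0}
  Layer 1: {2}
  Layer 2: {3}
1 never appears.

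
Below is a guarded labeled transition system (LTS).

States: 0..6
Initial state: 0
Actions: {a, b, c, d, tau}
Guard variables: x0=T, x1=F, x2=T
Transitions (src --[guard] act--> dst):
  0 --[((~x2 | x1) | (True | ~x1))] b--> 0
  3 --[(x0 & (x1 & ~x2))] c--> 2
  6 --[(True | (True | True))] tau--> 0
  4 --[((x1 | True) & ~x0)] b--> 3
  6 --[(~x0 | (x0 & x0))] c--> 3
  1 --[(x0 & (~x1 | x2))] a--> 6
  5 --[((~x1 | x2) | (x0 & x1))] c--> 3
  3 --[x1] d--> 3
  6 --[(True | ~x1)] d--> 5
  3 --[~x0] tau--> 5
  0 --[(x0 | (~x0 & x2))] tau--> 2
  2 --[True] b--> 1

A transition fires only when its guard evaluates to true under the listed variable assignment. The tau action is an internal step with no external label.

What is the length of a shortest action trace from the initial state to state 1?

Answer: 2

Working:
Layered search for 1:
  Layer 0: {0}
  Layer 1: {2}
  Layer 2: {1}
depth(1)=2, e.g. tau·b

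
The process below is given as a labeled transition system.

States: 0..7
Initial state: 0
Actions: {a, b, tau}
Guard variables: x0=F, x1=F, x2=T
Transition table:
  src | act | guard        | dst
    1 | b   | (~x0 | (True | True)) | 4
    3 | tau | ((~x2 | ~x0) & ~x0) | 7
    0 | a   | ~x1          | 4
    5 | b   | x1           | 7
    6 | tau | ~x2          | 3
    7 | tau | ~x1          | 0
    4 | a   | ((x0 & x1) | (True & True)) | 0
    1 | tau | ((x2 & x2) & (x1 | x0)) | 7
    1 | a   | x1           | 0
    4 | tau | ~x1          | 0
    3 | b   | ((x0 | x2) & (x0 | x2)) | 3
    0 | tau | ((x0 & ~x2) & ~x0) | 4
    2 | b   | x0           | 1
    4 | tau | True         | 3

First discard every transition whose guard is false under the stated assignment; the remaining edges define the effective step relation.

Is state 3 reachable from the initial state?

8 transition(s) survive guard evaluation.
L0 = {0}
L1 = {4}  cumulative {0,4}
L2 = {3}  cumulative {0,3,4}
L3 = {7}  cumulative {0,3,4,7}
Reachable = {0,3,4,7}
witness 3: a·tau

Answer: REACHABLE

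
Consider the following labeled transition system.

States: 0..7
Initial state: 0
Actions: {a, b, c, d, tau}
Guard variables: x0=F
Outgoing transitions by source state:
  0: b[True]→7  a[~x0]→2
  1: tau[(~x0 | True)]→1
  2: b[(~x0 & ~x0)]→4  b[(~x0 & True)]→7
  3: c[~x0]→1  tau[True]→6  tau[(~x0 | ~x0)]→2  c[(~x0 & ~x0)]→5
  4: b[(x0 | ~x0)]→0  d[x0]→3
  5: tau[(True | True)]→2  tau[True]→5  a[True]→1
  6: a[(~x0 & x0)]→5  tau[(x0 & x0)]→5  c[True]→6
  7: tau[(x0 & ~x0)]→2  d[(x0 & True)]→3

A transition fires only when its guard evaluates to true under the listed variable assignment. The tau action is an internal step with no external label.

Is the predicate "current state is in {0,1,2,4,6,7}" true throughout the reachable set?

Inv-set: {0,1,2,4,6,7}
R = {0,2,4,7}
  0: ok
  2: ok
  4: ok
  7: ok

Answer: INVARIANT HOLDS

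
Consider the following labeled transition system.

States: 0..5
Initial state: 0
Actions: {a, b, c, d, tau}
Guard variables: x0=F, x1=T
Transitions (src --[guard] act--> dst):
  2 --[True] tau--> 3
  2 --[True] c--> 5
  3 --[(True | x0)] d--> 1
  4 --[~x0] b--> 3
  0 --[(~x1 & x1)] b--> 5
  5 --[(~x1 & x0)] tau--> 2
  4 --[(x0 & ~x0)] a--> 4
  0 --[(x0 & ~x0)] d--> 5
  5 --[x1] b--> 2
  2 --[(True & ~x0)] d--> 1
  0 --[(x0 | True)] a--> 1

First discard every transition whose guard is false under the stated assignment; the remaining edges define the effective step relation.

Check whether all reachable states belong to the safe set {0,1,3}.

Answer: INVARIANT HOLDS

Trace:
Safe = {0,1,3}
R = {0,1}
  0: safe
  1: safe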